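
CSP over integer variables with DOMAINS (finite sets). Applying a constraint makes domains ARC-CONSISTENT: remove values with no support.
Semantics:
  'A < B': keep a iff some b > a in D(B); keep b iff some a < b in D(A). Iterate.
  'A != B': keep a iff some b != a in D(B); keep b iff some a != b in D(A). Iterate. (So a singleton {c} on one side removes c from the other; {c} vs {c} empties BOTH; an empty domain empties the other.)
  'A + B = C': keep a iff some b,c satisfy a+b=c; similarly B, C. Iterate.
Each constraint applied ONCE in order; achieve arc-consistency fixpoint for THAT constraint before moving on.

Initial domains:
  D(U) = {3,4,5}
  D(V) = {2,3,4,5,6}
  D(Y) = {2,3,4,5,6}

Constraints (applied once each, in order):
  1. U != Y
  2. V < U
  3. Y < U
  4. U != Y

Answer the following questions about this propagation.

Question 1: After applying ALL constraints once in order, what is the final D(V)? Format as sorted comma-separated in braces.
Answer: {2,3,4}

Derivation:
Constraint 1 (U != Y) on D(U)={3,4,5} D(Y)={2,3,4,5,6}: no change
Constraint 2 (V < U) on D(V)={2,3,4,5,6} D(U)={3,4,5}: V {2,3,4,5,6}->{2,3,4}
Constraint 3 (Y < U) on D(Y)={2,3,4,5,6} D(U)={3,4,5}: Y {2,3,4,5,6}->{2,3,4}
Constraint 4 (U != Y) on D(U)={3,4,5} D(Y)={2,3,4}: no change
So after all 4 constraints: D(V) = {2,3,4}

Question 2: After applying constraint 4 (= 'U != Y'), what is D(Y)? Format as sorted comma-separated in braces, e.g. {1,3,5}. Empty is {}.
Constraint 1 (U != Y) on D(U)={3,4,5} D(Y)={2,3,4,5,6}: no change
Constraint 2 (V < U) on D(V)={2,3,4,5,6} D(U)={3,4,5}: V {2,3,4,5,6}->{2,3,4}
Constraint 3 (Y < U) on D(Y)={2,3,4,5,6} D(U)={3,4,5}: Y {2,3,4,5,6}->{2,3,4}
Constraint 4 (U != Y) on D(U)={3,4,5} D(Y)={2,3,4}: no change
So after constraint 4: D(Y) = {2,3,4}

Answer: {2,3,4}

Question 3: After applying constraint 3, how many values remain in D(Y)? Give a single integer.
Answer: 3

Derivation:
Constraint 1 (U != Y) on D(U)={3,4,5} D(Y)={2,3,4,5,6}: no change
Constraint 2 (V < U) on D(V)={2,3,4,5,6} D(U)={3,4,5}: V {2,3,4,5,6}->{2,3,4}
Constraint 3 (Y < U) on D(Y)={2,3,4,5,6} D(U)={3,4,5}: Y {2,3,4,5,6}->{2,3,4}
So after constraint 3: D(Y)={2,3,4}, size = 3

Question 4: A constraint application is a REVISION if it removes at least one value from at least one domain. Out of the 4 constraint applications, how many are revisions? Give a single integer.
Answer: 2

Derivation:
Constraint 1 (U != Y) on D(U)={3,4,5} D(Y)={2,3,4,5,6}: no change => not a revision
Constraint 2 (V < U) on D(V)={2,3,4,5,6} D(U)={3,4,5}: V {2,3,4,5,6}->{2,3,4} => REVISION
Constraint 3 (Y < U) on D(Y)={2,3,4,5,6} D(U)={3,4,5}: Y {2,3,4,5,6}->{2,3,4} => REVISION
Constraint 4 (U != Y) on D(U)={3,4,5} D(Y)={2,3,4}: no change => not a revision
Total revisions = 2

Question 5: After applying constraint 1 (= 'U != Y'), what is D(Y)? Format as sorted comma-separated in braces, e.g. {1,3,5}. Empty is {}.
Answer: {2,3,4,5,6}

Derivation:
Constraint 1 (U != Y) on D(U)={3,4,5} D(Y)={2,3,4,5,6}: no change
So after constraint 1: D(Y) = {2,3,4,5,6}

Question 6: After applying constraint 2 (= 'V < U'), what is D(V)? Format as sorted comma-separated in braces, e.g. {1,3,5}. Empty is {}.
Constraint 1 (U != Y) on D(U)={3,4,5} D(Y)={2,3,4,5,6}: no change
Constraint 2 (V < U) on D(V)={2,3,4,5,6} D(U)={3,4,5}: V {2,3,4,5,6}->{2,3,4}
So after constraint 2: D(V) = {2,3,4}

Answer: {2,3,4}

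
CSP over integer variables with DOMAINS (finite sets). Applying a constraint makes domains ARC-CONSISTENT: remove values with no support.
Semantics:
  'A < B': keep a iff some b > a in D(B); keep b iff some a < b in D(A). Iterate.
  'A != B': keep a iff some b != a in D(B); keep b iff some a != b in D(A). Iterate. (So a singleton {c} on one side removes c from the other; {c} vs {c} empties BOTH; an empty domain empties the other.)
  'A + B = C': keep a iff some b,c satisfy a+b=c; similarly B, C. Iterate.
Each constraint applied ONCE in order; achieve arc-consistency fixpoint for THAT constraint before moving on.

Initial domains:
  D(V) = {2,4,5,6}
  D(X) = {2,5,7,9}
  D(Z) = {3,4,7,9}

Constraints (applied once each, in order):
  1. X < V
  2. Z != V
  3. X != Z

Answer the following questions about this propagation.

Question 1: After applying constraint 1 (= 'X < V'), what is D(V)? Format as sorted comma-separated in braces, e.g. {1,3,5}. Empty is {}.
Answer: {4,5,6}

Derivation:
Constraint 1 (X < V) on D(X)={2,5,7,9} D(V)={2,4,5,6}: X {2,5,7,9}->{2,5}; V {2,4,5,6}->{4,5,6}
So after constraint 1: D(V) = {4,5,6}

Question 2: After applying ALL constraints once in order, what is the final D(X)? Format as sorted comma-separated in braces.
Constraint 1 (X < V) on D(X)={2,5,7,9} D(V)={2,4,5,6}: X {2,5,7,9}->{2,5}; V {2,4,5,6}->{4,5,6}
Constraint 2 (Z != V) on D(Z)={3,4,7,9} D(V)={4,5,6}: no change
Constraint 3 (X != Z) on D(X)={2,5} D(Z)={3,4,7,9}: no change
So after all 3 constraints: D(X) = {2,5}

Answer: {2,5}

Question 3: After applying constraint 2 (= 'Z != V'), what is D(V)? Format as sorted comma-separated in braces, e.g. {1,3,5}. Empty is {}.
Answer: {4,5,6}

Derivation:
Constraint 1 (X < V) on D(X)={2,5,7,9} D(V)={2,4,5,6}: X {2,5,7,9}->{2,5}; V {2,4,5,6}->{4,5,6}
Constraint 2 (Z != V) on D(Z)={3,4,7,9} D(V)={4,5,6}: no change
So after constraint 2: D(V) = {4,5,6}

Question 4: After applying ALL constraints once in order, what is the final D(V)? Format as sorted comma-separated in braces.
Constraint 1 (X < V) on D(X)={2,5,7,9} D(V)={2,4,5,6}: X {2,5,7,9}->{2,5}; V {2,4,5,6}->{4,5,6}
Constraint 2 (Z != V) on D(Z)={3,4,7,9} D(V)={4,5,6}: no change
Constraint 3 (X != Z) on D(X)={2,5} D(Z)={3,4,7,9}: no change
So after all 3 constraints: D(V) = {4,5,6}

Answer: {4,5,6}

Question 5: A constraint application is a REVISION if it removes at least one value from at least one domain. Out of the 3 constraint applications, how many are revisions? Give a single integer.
Constraint 1 (X < V) on D(X)={2,5,7,9} D(V)={2,4,5,6}: X {2,5,7,9}->{2,5}; V {2,4,5,6}->{4,5,6} => REVISION
Constraint 2 (Z != V) on D(Z)={3,4,7,9} D(V)={4,5,6}: no change => not a revision
Constraint 3 (X != Z) on D(X)={2,5} D(Z)={3,4,7,9}: no change => not a revision
Total revisions = 1

Answer: 1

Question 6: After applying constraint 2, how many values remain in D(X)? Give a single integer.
Answer: 2

Derivation:
Constraint 1 (X < V) on D(X)={2,5,7,9} D(V)={2,4,5,6}: X {2,5,7,9}->{2,5}; V {2,4,5,6}->{4,5,6}
Constraint 2 (Z != V) on D(Z)={3,4,7,9} D(V)={4,5,6}: no change
So after constraint 2: D(X)={2,5}, size = 2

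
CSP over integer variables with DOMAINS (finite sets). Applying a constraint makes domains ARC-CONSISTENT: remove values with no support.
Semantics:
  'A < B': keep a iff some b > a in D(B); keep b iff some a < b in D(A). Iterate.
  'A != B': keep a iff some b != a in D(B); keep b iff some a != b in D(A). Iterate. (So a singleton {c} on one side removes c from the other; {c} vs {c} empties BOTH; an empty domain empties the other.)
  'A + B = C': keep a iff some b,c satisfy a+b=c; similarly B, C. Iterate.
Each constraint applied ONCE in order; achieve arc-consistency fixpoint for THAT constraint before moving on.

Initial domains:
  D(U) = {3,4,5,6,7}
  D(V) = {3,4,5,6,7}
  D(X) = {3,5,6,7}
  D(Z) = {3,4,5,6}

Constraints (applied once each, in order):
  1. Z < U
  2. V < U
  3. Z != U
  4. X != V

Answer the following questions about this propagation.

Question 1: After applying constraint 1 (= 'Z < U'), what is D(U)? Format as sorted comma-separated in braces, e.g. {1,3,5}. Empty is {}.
Constraint 1 (Z < U) on D(Z)={3,4,5,6} D(U)={3,4,5,6,7}: U {3,4,5,6,7}->{4,5,6,7}
So after constraint 1: D(U) = {4,5,6,7}

Answer: {4,5,6,7}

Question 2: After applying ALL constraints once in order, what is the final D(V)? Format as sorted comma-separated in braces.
Constraint 1 (Z < U) on D(Z)={3,4,5,6} D(U)={3,4,5,6,7}: U {3,4,5,6,7}->{4,5,6,7}
Constraint 2 (V < U) on D(V)={3,4,5,6,7} D(U)={4,5,6,7}: V {3,4,5,6,7}->{3,4,5,6}
Constraint 3 (Z != U) on D(Z)={3,4,5,6} D(U)={4,5,6,7}: no change
Constraint 4 (X != V) on D(X)={3,5,6,7} D(V)={3,4,5,6}: no change
So after all 4 constraints: D(V) = {3,4,5,6}

Answer: {3,4,5,6}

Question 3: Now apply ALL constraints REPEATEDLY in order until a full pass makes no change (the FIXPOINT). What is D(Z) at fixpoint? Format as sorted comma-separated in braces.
pass 0 (initial): D(Z)={3,4,5,6}
pass 1: U {3,4,5,6,7}->{4,5,6,7}; V {3,4,5,6,7}->{3,4,5,6}
pass 2: no change
Fixpoint after 2 passes: D(Z) = {3,4,5,6}

Answer: {3,4,5,6}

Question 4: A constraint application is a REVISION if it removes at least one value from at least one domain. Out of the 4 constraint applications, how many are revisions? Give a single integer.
Answer: 2

Derivation:
Constraint 1 (Z < U) on D(Z)={3,4,5,6} D(U)={3,4,5,6,7}: U {3,4,5,6,7}->{4,5,6,7} => REVISION
Constraint 2 (V < U) on D(V)={3,4,5,6,7} D(U)={4,5,6,7}: V {3,4,5,6,7}->{3,4,5,6} => REVISION
Constraint 3 (Z != U) on D(Z)={3,4,5,6} D(U)={4,5,6,7}: no change => not a revision
Constraint 4 (X != V) on D(X)={3,5,6,7} D(V)={3,4,5,6}: no change => not a revision
Total revisions = 2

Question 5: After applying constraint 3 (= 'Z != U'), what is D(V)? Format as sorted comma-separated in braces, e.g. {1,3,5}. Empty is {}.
Constraint 1 (Z < U) on D(Z)={3,4,5,6} D(U)={3,4,5,6,7}: U {3,4,5,6,7}->{4,5,6,7}
Constraint 2 (V < U) on D(V)={3,4,5,6,7} D(U)={4,5,6,7}: V {3,4,5,6,7}->{3,4,5,6}
Constraint 3 (Z != U) on D(Z)={3,4,5,6} D(U)={4,5,6,7}: no change
So after constraint 3: D(V) = {3,4,5,6}

Answer: {3,4,5,6}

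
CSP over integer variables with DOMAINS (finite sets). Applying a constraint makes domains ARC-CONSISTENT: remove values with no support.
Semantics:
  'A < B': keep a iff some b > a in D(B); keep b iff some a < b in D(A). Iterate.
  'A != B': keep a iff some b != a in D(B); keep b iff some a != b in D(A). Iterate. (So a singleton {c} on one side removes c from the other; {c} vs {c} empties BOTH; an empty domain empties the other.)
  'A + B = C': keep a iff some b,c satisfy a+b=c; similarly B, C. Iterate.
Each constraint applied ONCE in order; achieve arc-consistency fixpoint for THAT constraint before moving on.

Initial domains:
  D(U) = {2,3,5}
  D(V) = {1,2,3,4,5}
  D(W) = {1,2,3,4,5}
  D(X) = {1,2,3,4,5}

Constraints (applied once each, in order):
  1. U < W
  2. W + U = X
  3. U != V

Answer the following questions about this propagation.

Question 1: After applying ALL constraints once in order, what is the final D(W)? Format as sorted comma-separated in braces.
Answer: {3}

Derivation:
Constraint 1 (U < W) on D(U)={2,3,5} D(W)={1,2,3,4,5}: U {2,3,5}->{2,3}; W {1,2,3,4,5}->{3,4,5}
Constraint 2 (W + U = X) on D(W)={3,4,5} D(U)={2,3} D(X)={1,2,3,4,5}: W {3,4,5}->{3}; U {2,3}->{2}; X {1,2,3,4,5}->{5}
Constraint 3 (U != V) on D(U)={2} D(V)={1,2,3,4,5}: V {1,2,3,4,5}->{1,3,4,5}
So after all 3 constraints: D(W) = {3}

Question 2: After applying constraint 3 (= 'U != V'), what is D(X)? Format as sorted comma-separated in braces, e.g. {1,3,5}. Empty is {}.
Answer: {5}

Derivation:
Constraint 1 (U < W) on D(U)={2,3,5} D(W)={1,2,3,4,5}: U {2,3,5}->{2,3}; W {1,2,3,4,5}->{3,4,5}
Constraint 2 (W + U = X) on D(W)={3,4,5} D(U)={2,3} D(X)={1,2,3,4,5}: W {3,4,5}->{3}; U {2,3}->{2}; X {1,2,3,4,5}->{5}
Constraint 3 (U != V) on D(U)={2} D(V)={1,2,3,4,5}: V {1,2,3,4,5}->{1,3,4,5}
So after constraint 3: D(X) = {5}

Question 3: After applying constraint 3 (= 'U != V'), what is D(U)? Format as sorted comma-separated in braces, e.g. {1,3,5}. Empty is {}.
Constraint 1 (U < W) on D(U)={2,3,5} D(W)={1,2,3,4,5}: U {2,3,5}->{2,3}; W {1,2,3,4,5}->{3,4,5}
Constraint 2 (W + U = X) on D(W)={3,4,5} D(U)={2,3} D(X)={1,2,3,4,5}: W {3,4,5}->{3}; U {2,3}->{2}; X {1,2,3,4,5}->{5}
Constraint 3 (U != V) on D(U)={2} D(V)={1,2,3,4,5}: V {1,2,3,4,5}->{1,3,4,5}
So after constraint 3: D(U) = {2}

Answer: {2}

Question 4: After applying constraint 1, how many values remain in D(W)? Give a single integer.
Answer: 3

Derivation:
Constraint 1 (U < W) on D(U)={2,3,5} D(W)={1,2,3,4,5}: U {2,3,5}->{2,3}; W {1,2,3,4,5}->{3,4,5}
So after constraint 1: D(W)={3,4,5}, size = 3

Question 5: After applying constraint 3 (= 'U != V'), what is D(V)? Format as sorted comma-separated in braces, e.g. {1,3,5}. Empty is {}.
Answer: {1,3,4,5}

Derivation:
Constraint 1 (U < W) on D(U)={2,3,5} D(W)={1,2,3,4,5}: U {2,3,5}->{2,3}; W {1,2,3,4,5}->{3,4,5}
Constraint 2 (W + U = X) on D(W)={3,4,5} D(U)={2,3} D(X)={1,2,3,4,5}: W {3,4,5}->{3}; U {2,3}->{2}; X {1,2,3,4,5}->{5}
Constraint 3 (U != V) on D(U)={2} D(V)={1,2,3,4,5}: V {1,2,3,4,5}->{1,3,4,5}
So after constraint 3: D(V) = {1,3,4,5}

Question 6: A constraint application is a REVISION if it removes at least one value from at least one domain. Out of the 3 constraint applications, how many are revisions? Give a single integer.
Answer: 3

Derivation:
Constraint 1 (U < W) on D(U)={2,3,5} D(W)={1,2,3,4,5}: U {2,3,5}->{2,3}; W {1,2,3,4,5}->{3,4,5} => REVISION
Constraint 2 (W + U = X) on D(W)={3,4,5} D(U)={2,3} D(X)={1,2,3,4,5}: W {3,4,5}->{3}; U {2,3}->{2}; X {1,2,3,4,5}->{5} => REVISION
Constraint 3 (U != V) on D(U)={2} D(V)={1,2,3,4,5}: V {1,2,3,4,5}->{1,3,4,5} => REVISION
Total revisions = 3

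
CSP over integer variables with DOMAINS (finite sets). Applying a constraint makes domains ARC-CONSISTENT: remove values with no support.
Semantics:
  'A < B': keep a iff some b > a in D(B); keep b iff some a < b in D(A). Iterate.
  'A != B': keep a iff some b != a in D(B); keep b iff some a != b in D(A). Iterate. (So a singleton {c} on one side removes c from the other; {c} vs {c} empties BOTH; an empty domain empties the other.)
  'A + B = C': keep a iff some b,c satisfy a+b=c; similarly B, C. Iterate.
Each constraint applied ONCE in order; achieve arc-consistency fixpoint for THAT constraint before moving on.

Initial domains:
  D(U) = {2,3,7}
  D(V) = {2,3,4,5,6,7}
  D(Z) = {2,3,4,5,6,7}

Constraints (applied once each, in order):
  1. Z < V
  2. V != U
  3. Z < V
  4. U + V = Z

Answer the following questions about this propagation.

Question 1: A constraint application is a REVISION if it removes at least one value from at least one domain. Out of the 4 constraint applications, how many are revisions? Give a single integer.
Constraint 1 (Z < V) on D(Z)={2,3,4,5,6,7} D(V)={2,3,4,5,6,7}: Z {2,3,4,5,6,7}->{2,3,4,5,6}; V {2,3,4,5,6,7}->{3,4,5,6,7} => REVISION
Constraint 2 (V != U) on D(V)={3,4,5,6,7} D(U)={2,3,7}: no change => not a revision
Constraint 3 (Z < V) on D(Z)={2,3,4,5,6} D(V)={3,4,5,6,7}: no change => not a revision
Constraint 4 (U + V = Z) on D(U)={2,3,7} D(V)={3,4,5,6,7} D(Z)={2,3,4,5,6}: U {2,3,7}->{2,3}; V {3,4,5,6,7}->{3,4}; Z {2,3,4,5,6}->{5,6} => REVISION
Total revisions = 2

Answer: 2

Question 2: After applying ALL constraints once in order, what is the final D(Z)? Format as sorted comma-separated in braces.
Answer: {5,6}

Derivation:
Constraint 1 (Z < V) on D(Z)={2,3,4,5,6,7} D(V)={2,3,4,5,6,7}: Z {2,3,4,5,6,7}->{2,3,4,5,6}; V {2,3,4,5,6,7}->{3,4,5,6,7}
Constraint 2 (V != U) on D(V)={3,4,5,6,7} D(U)={2,3,7}: no change
Constraint 3 (Z < V) on D(Z)={2,3,4,5,6} D(V)={3,4,5,6,7}: no change
Constraint 4 (U + V = Z) on D(U)={2,3,7} D(V)={3,4,5,6,7} D(Z)={2,3,4,5,6}: U {2,3,7}->{2,3}; V {3,4,5,6,7}->{3,4}; Z {2,3,4,5,6}->{5,6}
So after all 4 constraints: D(Z) = {5,6}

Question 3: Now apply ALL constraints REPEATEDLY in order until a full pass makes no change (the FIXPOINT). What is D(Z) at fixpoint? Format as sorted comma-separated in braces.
Answer: {}

Derivation:
pass 0 (initial): D(Z)={2,3,4,5,6,7}
pass 1: U {2,3,7}->{2,3}; V {2,3,4,5,6,7}->{3,4}; Z {2,3,4,5,6,7}->{5,6}
pass 2: U {2,3}->{}; V {3,4}->{}; Z {5,6}->{}
pass 3: no change
Fixpoint after 3 passes: D(Z) = {}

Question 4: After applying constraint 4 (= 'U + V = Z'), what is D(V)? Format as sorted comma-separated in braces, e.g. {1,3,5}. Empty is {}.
Constraint 1 (Z < V) on D(Z)={2,3,4,5,6,7} D(V)={2,3,4,5,6,7}: Z {2,3,4,5,6,7}->{2,3,4,5,6}; V {2,3,4,5,6,7}->{3,4,5,6,7}
Constraint 2 (V != U) on D(V)={3,4,5,6,7} D(U)={2,3,7}: no change
Constraint 3 (Z < V) on D(Z)={2,3,4,5,6} D(V)={3,4,5,6,7}: no change
Constraint 4 (U + V = Z) on D(U)={2,3,7} D(V)={3,4,5,6,7} D(Z)={2,3,4,5,6}: U {2,3,7}->{2,3}; V {3,4,5,6,7}->{3,4}; Z {2,3,4,5,6}->{5,6}
So after constraint 4: D(V) = {3,4}

Answer: {3,4}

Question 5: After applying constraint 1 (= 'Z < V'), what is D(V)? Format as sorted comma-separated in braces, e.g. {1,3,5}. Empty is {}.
Constraint 1 (Z < V) on D(Z)={2,3,4,5,6,7} D(V)={2,3,4,5,6,7}: Z {2,3,4,5,6,7}->{2,3,4,5,6}; V {2,3,4,5,6,7}->{3,4,5,6,7}
So after constraint 1: D(V) = {3,4,5,6,7}

Answer: {3,4,5,6,7}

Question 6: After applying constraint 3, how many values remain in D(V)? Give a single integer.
Answer: 5

Derivation:
Constraint 1 (Z < V) on D(Z)={2,3,4,5,6,7} D(V)={2,3,4,5,6,7}: Z {2,3,4,5,6,7}->{2,3,4,5,6}; V {2,3,4,5,6,7}->{3,4,5,6,7}
Constraint 2 (V != U) on D(V)={3,4,5,6,7} D(U)={2,3,7}: no change
Constraint 3 (Z < V) on D(Z)={2,3,4,5,6} D(V)={3,4,5,6,7}: no change
So after constraint 3: D(V)={3,4,5,6,7}, size = 5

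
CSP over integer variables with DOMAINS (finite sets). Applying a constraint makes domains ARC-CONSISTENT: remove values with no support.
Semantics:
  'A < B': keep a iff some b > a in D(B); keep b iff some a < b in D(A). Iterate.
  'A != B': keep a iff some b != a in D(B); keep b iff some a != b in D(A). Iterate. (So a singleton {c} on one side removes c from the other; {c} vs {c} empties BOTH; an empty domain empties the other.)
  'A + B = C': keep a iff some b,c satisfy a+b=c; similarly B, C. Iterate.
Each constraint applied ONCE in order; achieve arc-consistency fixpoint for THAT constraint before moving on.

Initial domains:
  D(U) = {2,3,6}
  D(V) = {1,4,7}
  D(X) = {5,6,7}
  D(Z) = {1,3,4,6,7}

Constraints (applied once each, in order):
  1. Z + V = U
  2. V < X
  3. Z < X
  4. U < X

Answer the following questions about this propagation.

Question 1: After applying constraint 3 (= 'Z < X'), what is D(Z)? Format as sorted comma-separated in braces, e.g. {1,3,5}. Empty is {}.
Answer: {1}

Derivation:
Constraint 1 (Z + V = U) on D(Z)={1,3,4,6,7} D(V)={1,4,7} D(U)={2,3,6}: Z {1,3,4,6,7}->{1}; V {1,4,7}->{1}; U {2,3,6}->{2}
Constraint 2 (V < X) on D(V)={1} D(X)={5,6,7}: no change
Constraint 3 (Z < X) on D(Z)={1} D(X)={5,6,7}: no change
So after constraint 3: D(Z) = {1}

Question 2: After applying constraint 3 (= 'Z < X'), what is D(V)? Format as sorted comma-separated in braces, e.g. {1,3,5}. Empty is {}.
Constraint 1 (Z + V = U) on D(Z)={1,3,4,6,7} D(V)={1,4,7} D(U)={2,3,6}: Z {1,3,4,6,7}->{1}; V {1,4,7}->{1}; U {2,3,6}->{2}
Constraint 2 (V < X) on D(V)={1} D(X)={5,6,7}: no change
Constraint 3 (Z < X) on D(Z)={1} D(X)={5,6,7}: no change
So after constraint 3: D(V) = {1}

Answer: {1}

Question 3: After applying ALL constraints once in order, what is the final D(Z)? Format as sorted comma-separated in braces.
Constraint 1 (Z + V = U) on D(Z)={1,3,4,6,7} D(V)={1,4,7} D(U)={2,3,6}: Z {1,3,4,6,7}->{1}; V {1,4,7}->{1}; U {2,3,6}->{2}
Constraint 2 (V < X) on D(V)={1} D(X)={5,6,7}: no change
Constraint 3 (Z < X) on D(Z)={1} D(X)={5,6,7}: no change
Constraint 4 (U < X) on D(U)={2} D(X)={5,6,7}: no change
So after all 4 constraints: D(Z) = {1}

Answer: {1}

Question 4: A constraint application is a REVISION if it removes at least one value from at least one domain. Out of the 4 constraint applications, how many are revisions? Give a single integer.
Constraint 1 (Z + V = U) on D(Z)={1,3,4,6,7} D(V)={1,4,7} D(U)={2,3,6}: Z {1,3,4,6,7}->{1}; V {1,4,7}->{1}; U {2,3,6}->{2} => REVISION
Constraint 2 (V < X) on D(V)={1} D(X)={5,6,7}: no change => not a revision
Constraint 3 (Z < X) on D(Z)={1} D(X)={5,6,7}: no change => not a revision
Constraint 4 (U < X) on D(U)={2} D(X)={5,6,7}: no change => not a revision
Total revisions = 1

Answer: 1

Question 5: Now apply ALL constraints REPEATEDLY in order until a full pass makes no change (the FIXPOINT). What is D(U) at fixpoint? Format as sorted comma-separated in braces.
pass 0 (initial): D(U)={2,3,6}
pass 1: U {2,3,6}->{2}; V {1,4,7}->{1}; Z {1,3,4,6,7}->{1}
pass 2: no change
Fixpoint after 2 passes: D(U) = {2}

Answer: {2}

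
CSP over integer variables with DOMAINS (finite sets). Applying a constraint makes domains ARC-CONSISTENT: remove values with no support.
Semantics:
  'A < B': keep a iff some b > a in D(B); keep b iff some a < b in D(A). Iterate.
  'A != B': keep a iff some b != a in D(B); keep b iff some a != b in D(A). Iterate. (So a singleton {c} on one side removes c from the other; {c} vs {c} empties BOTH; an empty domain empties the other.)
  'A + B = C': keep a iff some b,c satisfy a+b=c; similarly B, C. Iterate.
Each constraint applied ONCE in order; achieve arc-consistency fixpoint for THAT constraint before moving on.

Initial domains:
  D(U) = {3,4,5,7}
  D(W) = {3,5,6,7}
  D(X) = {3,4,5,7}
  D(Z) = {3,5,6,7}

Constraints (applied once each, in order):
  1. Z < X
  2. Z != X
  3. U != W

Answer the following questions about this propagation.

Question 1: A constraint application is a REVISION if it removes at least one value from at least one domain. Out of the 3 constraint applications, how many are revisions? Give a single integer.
Answer: 1

Derivation:
Constraint 1 (Z < X) on D(Z)={3,5,6,7} D(X)={3,4,5,7}: Z {3,5,6,7}->{3,5,6}; X {3,4,5,7}->{4,5,7} => REVISION
Constraint 2 (Z != X) on D(Z)={3,5,6} D(X)={4,5,7}: no change => not a revision
Constraint 3 (U != W) on D(U)={3,4,5,7} D(W)={3,5,6,7}: no change => not a revision
Total revisions = 1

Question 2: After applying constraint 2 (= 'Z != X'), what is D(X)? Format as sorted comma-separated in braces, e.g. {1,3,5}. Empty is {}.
Constraint 1 (Z < X) on D(Z)={3,5,6,7} D(X)={3,4,5,7}: Z {3,5,6,7}->{3,5,6}; X {3,4,5,7}->{4,5,7}
Constraint 2 (Z != X) on D(Z)={3,5,6} D(X)={4,5,7}: no change
So after constraint 2: D(X) = {4,5,7}

Answer: {4,5,7}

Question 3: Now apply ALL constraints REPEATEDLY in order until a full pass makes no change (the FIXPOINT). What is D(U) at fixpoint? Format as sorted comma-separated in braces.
Answer: {3,4,5,7}

Derivation:
pass 0 (initial): D(U)={3,4,5,7}
pass 1: X {3,4,5,7}->{4,5,7}; Z {3,5,6,7}->{3,5,6}
pass 2: no change
Fixpoint after 2 passes: D(U) = {3,4,5,7}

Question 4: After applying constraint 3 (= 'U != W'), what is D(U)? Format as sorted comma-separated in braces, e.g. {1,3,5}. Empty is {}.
Answer: {3,4,5,7}

Derivation:
Constraint 1 (Z < X) on D(Z)={3,5,6,7} D(X)={3,4,5,7}: Z {3,5,6,7}->{3,5,6}; X {3,4,5,7}->{4,5,7}
Constraint 2 (Z != X) on D(Z)={3,5,6} D(X)={4,5,7}: no change
Constraint 3 (U != W) on D(U)={3,4,5,7} D(W)={3,5,6,7}: no change
So after constraint 3: D(U) = {3,4,5,7}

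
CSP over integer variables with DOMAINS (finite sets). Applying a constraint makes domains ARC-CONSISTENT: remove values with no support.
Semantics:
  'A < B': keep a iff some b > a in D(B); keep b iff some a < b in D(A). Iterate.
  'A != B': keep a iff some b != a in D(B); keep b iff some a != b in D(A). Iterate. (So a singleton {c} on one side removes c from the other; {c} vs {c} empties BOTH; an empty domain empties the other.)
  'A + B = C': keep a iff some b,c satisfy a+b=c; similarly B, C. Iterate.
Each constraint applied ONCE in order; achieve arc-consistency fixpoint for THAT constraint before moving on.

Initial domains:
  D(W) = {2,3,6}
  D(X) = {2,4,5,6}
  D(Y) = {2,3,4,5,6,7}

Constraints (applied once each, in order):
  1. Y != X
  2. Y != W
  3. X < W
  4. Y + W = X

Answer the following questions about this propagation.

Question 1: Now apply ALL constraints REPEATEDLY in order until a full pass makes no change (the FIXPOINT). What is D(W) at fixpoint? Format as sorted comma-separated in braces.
Answer: {}

Derivation:
pass 0 (initial): D(W)={2,3,6}
pass 1: W {2,3,6}->{3}; X {2,4,5,6}->{5}; Y {2,3,4,5,6,7}->{2}
pass 2: W {3}->{}; X {5}->{}; Y {2}->{}
pass 3: no change
Fixpoint after 3 passes: D(W) = {}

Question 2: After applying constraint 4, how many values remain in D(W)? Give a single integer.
Constraint 1 (Y != X) on D(Y)={2,3,4,5,6,7} D(X)={2,4,5,6}: no change
Constraint 2 (Y != W) on D(Y)={2,3,4,5,6,7} D(W)={2,3,6}: no change
Constraint 3 (X < W) on D(X)={2,4,5,6} D(W)={2,3,6}: X {2,4,5,6}->{2,4,5}; W {2,3,6}->{3,6}
Constraint 4 (Y + W = X) on D(Y)={2,3,4,5,6,7} D(W)={3,6} D(X)={2,4,5}: Y {2,3,4,5,6,7}->{2}; W {3,6}->{3}; X {2,4,5}->{5}
So after constraint 4: D(W)={3}, size = 1

Answer: 1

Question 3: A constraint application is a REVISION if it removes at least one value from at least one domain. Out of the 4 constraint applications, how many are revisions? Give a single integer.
Constraint 1 (Y != X) on D(Y)={2,3,4,5,6,7} D(X)={2,4,5,6}: no change => not a revision
Constraint 2 (Y != W) on D(Y)={2,3,4,5,6,7} D(W)={2,3,6}: no change => not a revision
Constraint 3 (X < W) on D(X)={2,4,5,6} D(W)={2,3,6}: X {2,4,5,6}->{2,4,5}; W {2,3,6}->{3,6} => REVISION
Constraint 4 (Y + W = X) on D(Y)={2,3,4,5,6,7} D(W)={3,6} D(X)={2,4,5}: Y {2,3,4,5,6,7}->{2}; W {3,6}->{3}; X {2,4,5}->{5} => REVISION
Total revisions = 2

Answer: 2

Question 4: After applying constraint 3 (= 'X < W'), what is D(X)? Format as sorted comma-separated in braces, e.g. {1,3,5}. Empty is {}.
Answer: {2,4,5}

Derivation:
Constraint 1 (Y != X) on D(Y)={2,3,4,5,6,7} D(X)={2,4,5,6}: no change
Constraint 2 (Y != W) on D(Y)={2,3,4,5,6,7} D(W)={2,3,6}: no change
Constraint 3 (X < W) on D(X)={2,4,5,6} D(W)={2,3,6}: X {2,4,5,6}->{2,4,5}; W {2,3,6}->{3,6}
So after constraint 3: D(X) = {2,4,5}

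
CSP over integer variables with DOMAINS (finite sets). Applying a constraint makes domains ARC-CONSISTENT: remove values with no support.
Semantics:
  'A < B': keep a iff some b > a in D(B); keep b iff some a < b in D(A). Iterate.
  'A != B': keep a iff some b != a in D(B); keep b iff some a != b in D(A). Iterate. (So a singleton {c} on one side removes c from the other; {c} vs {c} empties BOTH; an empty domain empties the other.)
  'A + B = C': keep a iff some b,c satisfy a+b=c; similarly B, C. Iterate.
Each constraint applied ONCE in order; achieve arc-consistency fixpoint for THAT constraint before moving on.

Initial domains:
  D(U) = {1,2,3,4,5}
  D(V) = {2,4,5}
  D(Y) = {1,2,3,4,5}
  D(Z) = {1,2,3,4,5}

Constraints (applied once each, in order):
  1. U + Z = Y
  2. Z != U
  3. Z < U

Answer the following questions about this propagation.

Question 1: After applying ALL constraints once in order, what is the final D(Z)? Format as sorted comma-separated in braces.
Answer: {1,2,3}

Derivation:
Constraint 1 (U + Z = Y) on D(U)={1,2,3,4,5} D(Z)={1,2,3,4,5} D(Y)={1,2,3,4,5}: U {1,2,3,4,5}->{1,2,3,4}; Z {1,2,3,4,5}->{1,2,3,4}; Y {1,2,3,4,5}->{2,3,4,5}
Constraint 2 (Z != U) on D(Z)={1,2,3,4} D(U)={1,2,3,4}: no change
Constraint 3 (Z < U) on D(Z)={1,2,3,4} D(U)={1,2,3,4}: Z {1,2,3,4}->{1,2,3}; U {1,2,3,4}->{2,3,4}
So after all 3 constraints: D(Z) = {1,2,3}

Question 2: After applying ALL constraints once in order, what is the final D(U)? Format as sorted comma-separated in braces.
Answer: {2,3,4}

Derivation:
Constraint 1 (U + Z = Y) on D(U)={1,2,3,4,5} D(Z)={1,2,3,4,5} D(Y)={1,2,3,4,5}: U {1,2,3,4,5}->{1,2,3,4}; Z {1,2,3,4,5}->{1,2,3,4}; Y {1,2,3,4,5}->{2,3,4,5}
Constraint 2 (Z != U) on D(Z)={1,2,3,4} D(U)={1,2,3,4}: no change
Constraint 3 (Z < U) on D(Z)={1,2,3,4} D(U)={1,2,3,4}: Z {1,2,3,4}->{1,2,3}; U {1,2,3,4}->{2,3,4}
So after all 3 constraints: D(U) = {2,3,4}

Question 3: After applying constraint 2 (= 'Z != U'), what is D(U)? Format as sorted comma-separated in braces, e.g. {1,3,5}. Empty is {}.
Constraint 1 (U + Z = Y) on D(U)={1,2,3,4,5} D(Z)={1,2,3,4,5} D(Y)={1,2,3,4,5}: U {1,2,3,4,5}->{1,2,3,4}; Z {1,2,3,4,5}->{1,2,3,4}; Y {1,2,3,4,5}->{2,3,4,5}
Constraint 2 (Z != U) on D(Z)={1,2,3,4} D(U)={1,2,3,4}: no change
So after constraint 2: D(U) = {1,2,3,4}

Answer: {1,2,3,4}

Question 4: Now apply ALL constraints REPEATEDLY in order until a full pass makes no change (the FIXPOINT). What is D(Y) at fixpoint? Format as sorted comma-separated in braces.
pass 0 (initial): D(Y)={1,2,3,4,5}
pass 1: U {1,2,3,4,5}->{2,3,4}; Y {1,2,3,4,5}->{2,3,4,5}; Z {1,2,3,4,5}->{1,2,3}
pass 2: Y {2,3,4,5}->{3,4,5}
pass 3: no change
Fixpoint after 3 passes: D(Y) = {3,4,5}

Answer: {3,4,5}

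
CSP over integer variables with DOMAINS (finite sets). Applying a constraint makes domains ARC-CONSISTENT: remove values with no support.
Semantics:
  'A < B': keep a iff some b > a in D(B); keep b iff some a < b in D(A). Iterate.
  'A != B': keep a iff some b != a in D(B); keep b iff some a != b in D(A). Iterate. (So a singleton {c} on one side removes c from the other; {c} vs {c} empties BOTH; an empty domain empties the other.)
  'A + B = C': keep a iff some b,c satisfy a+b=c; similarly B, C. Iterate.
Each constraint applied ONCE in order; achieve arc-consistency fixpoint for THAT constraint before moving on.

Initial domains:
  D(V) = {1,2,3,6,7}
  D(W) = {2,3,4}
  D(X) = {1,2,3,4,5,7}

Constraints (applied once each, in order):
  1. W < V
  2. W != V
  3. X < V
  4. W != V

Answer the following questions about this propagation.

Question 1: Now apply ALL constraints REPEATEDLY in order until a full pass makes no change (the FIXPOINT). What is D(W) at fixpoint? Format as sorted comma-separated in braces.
Answer: {2,3,4}

Derivation:
pass 0 (initial): D(W)={2,3,4}
pass 1: V {1,2,3,6,7}->{3,6,7}; X {1,2,3,4,5,7}->{1,2,3,4,5}
pass 2: no change
Fixpoint after 2 passes: D(W) = {2,3,4}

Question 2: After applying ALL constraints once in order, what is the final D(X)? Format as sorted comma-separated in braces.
Answer: {1,2,3,4,5}

Derivation:
Constraint 1 (W < V) on D(W)={2,3,4} D(V)={1,2,3,6,7}: V {1,2,3,6,7}->{3,6,7}
Constraint 2 (W != V) on D(W)={2,3,4} D(V)={3,6,7}: no change
Constraint 3 (X < V) on D(X)={1,2,3,4,5,7} D(V)={3,6,7}: X {1,2,3,4,5,7}->{1,2,3,4,5}
Constraint 4 (W != V) on D(W)={2,3,4} D(V)={3,6,7}: no change
So after all 4 constraints: D(X) = {1,2,3,4,5}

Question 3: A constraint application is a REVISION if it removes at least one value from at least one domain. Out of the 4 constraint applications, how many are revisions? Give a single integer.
Constraint 1 (W < V) on D(W)={2,3,4} D(V)={1,2,3,6,7}: V {1,2,3,6,7}->{3,6,7} => REVISION
Constraint 2 (W != V) on D(W)={2,3,4} D(V)={3,6,7}: no change => not a revision
Constraint 3 (X < V) on D(X)={1,2,3,4,5,7} D(V)={3,6,7}: X {1,2,3,4,5,7}->{1,2,3,4,5} => REVISION
Constraint 4 (W != V) on D(W)={2,3,4} D(V)={3,6,7}: no change => not a revision
Total revisions = 2

Answer: 2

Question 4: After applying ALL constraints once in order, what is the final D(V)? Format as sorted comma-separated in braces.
Constraint 1 (W < V) on D(W)={2,3,4} D(V)={1,2,3,6,7}: V {1,2,3,6,7}->{3,6,7}
Constraint 2 (W != V) on D(W)={2,3,4} D(V)={3,6,7}: no change
Constraint 3 (X < V) on D(X)={1,2,3,4,5,7} D(V)={3,6,7}: X {1,2,3,4,5,7}->{1,2,3,4,5}
Constraint 4 (W != V) on D(W)={2,3,4} D(V)={3,6,7}: no change
So after all 4 constraints: D(V) = {3,6,7}

Answer: {3,6,7}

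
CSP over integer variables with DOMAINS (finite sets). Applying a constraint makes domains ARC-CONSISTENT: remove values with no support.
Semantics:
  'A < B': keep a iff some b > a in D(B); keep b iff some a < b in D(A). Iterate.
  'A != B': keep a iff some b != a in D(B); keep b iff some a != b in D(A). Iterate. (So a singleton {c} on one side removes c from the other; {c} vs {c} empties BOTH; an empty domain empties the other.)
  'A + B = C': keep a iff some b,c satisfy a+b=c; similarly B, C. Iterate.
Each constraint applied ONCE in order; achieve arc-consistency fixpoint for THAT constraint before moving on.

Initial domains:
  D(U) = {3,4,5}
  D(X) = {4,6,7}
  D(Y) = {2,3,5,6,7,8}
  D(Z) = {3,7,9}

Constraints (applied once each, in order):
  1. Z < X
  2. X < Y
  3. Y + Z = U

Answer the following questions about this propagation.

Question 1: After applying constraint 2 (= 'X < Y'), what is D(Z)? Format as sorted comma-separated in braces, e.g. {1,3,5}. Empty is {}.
Answer: {3}

Derivation:
Constraint 1 (Z < X) on D(Z)={3,7,9} D(X)={4,6,7}: Z {3,7,9}->{3}
Constraint 2 (X < Y) on D(X)={4,6,7} D(Y)={2,3,5,6,7,8}: Y {2,3,5,6,7,8}->{5,6,7,8}
So after constraint 2: D(Z) = {3}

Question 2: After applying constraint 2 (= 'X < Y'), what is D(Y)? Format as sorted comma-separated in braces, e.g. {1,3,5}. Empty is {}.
Constraint 1 (Z < X) on D(Z)={3,7,9} D(X)={4,6,7}: Z {3,7,9}->{3}
Constraint 2 (X < Y) on D(X)={4,6,7} D(Y)={2,3,5,6,7,8}: Y {2,3,5,6,7,8}->{5,6,7,8}
So after constraint 2: D(Y) = {5,6,7,8}

Answer: {5,6,7,8}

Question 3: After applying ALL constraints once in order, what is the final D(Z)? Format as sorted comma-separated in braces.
Answer: {}

Derivation:
Constraint 1 (Z < X) on D(Z)={3,7,9} D(X)={4,6,7}: Z {3,7,9}->{3}
Constraint 2 (X < Y) on D(X)={4,6,7} D(Y)={2,3,5,6,7,8}: Y {2,3,5,6,7,8}->{5,6,7,8}
Constraint 3 (Y + Z = U) on D(Y)={5,6,7,8} D(Z)={3} D(U)={3,4,5}: Y {5,6,7,8}->{}; Z {3}->{}; U {3,4,5}->{}
So after all 3 constraints: D(Z) = {}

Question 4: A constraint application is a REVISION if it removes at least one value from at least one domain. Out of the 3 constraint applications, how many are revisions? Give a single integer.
Answer: 3

Derivation:
Constraint 1 (Z < X) on D(Z)={3,7,9} D(X)={4,6,7}: Z {3,7,9}->{3} => REVISION
Constraint 2 (X < Y) on D(X)={4,6,7} D(Y)={2,3,5,6,7,8}: Y {2,3,5,6,7,8}->{5,6,7,8} => REVISION
Constraint 3 (Y + Z = U) on D(Y)={5,6,7,8} D(Z)={3} D(U)={3,4,5}: Y {5,6,7,8}->{}; Z {3}->{}; U {3,4,5}->{} => REVISION
Total revisions = 3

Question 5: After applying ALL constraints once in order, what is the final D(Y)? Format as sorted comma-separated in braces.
Constraint 1 (Z < X) on D(Z)={3,7,9} D(X)={4,6,7}: Z {3,7,9}->{3}
Constraint 2 (X < Y) on D(X)={4,6,7} D(Y)={2,3,5,6,7,8}: Y {2,3,5,6,7,8}->{5,6,7,8}
Constraint 3 (Y + Z = U) on D(Y)={5,6,7,8} D(Z)={3} D(U)={3,4,5}: Y {5,6,7,8}->{}; Z {3}->{}; U {3,4,5}->{}
So after all 3 constraints: D(Y) = {}

Answer: {}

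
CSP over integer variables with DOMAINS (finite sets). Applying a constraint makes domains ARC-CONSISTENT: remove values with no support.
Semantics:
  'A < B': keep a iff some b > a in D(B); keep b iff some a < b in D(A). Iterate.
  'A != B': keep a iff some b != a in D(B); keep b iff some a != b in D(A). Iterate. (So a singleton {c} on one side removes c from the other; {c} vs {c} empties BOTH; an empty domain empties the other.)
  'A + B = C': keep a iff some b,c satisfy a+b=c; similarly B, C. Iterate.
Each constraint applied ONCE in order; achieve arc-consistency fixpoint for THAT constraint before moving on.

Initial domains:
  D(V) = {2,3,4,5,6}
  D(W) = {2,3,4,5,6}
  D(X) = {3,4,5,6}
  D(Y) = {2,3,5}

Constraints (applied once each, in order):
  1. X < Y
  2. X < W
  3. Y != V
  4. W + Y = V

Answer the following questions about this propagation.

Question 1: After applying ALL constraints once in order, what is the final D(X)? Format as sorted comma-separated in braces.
Constraint 1 (X < Y) on D(X)={3,4,5,6} D(Y)={2,3,5}: X {3,4,5,6}->{3,4}; Y {2,3,5}->{5}
Constraint 2 (X < W) on D(X)={3,4} D(W)={2,3,4,5,6}: W {2,3,4,5,6}->{4,5,6}
Constraint 3 (Y != V) on D(Y)={5} D(V)={2,3,4,5,6}: V {2,3,4,5,6}->{2,3,4,6}
Constraint 4 (W + Y = V) on D(W)={4,5,6} D(Y)={5} D(V)={2,3,4,6}: W {4,5,6}->{}; Y {5}->{}; V {2,3,4,6}->{}
So after all 4 constraints: D(X) = {3,4}

Answer: {3,4}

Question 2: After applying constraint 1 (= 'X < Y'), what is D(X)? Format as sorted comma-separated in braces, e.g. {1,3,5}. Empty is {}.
Answer: {3,4}

Derivation:
Constraint 1 (X < Y) on D(X)={3,4,5,6} D(Y)={2,3,5}: X {3,4,5,6}->{3,4}; Y {2,3,5}->{5}
So after constraint 1: D(X) = {3,4}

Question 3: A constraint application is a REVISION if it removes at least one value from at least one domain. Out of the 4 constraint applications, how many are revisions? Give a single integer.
Constraint 1 (X < Y) on D(X)={3,4,5,6} D(Y)={2,3,5}: X {3,4,5,6}->{3,4}; Y {2,3,5}->{5} => REVISION
Constraint 2 (X < W) on D(X)={3,4} D(W)={2,3,4,5,6}: W {2,3,4,5,6}->{4,5,6} => REVISION
Constraint 3 (Y != V) on D(Y)={5} D(V)={2,3,4,5,6}: V {2,3,4,5,6}->{2,3,4,6} => REVISION
Constraint 4 (W + Y = V) on D(W)={4,5,6} D(Y)={5} D(V)={2,3,4,6}: W {4,5,6}->{}; Y {5}->{}; V {2,3,4,6}->{} => REVISION
Total revisions = 4

Answer: 4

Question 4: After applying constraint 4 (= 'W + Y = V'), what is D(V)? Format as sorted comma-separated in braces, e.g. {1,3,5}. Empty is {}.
Answer: {}

Derivation:
Constraint 1 (X < Y) on D(X)={3,4,5,6} D(Y)={2,3,5}: X {3,4,5,6}->{3,4}; Y {2,3,5}->{5}
Constraint 2 (X < W) on D(X)={3,4} D(W)={2,3,4,5,6}: W {2,3,4,5,6}->{4,5,6}
Constraint 3 (Y != V) on D(Y)={5} D(V)={2,3,4,5,6}: V {2,3,4,5,6}->{2,3,4,6}
Constraint 4 (W + Y = V) on D(W)={4,5,6} D(Y)={5} D(V)={2,3,4,6}: W {4,5,6}->{}; Y {5}->{}; V {2,3,4,6}->{}
So after constraint 4: D(V) = {}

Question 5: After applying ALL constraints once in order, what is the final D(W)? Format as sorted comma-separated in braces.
Answer: {}

Derivation:
Constraint 1 (X < Y) on D(X)={3,4,5,6} D(Y)={2,3,5}: X {3,4,5,6}->{3,4}; Y {2,3,5}->{5}
Constraint 2 (X < W) on D(X)={3,4} D(W)={2,3,4,5,6}: W {2,3,4,5,6}->{4,5,6}
Constraint 3 (Y != V) on D(Y)={5} D(V)={2,3,4,5,6}: V {2,3,4,5,6}->{2,3,4,6}
Constraint 4 (W + Y = V) on D(W)={4,5,6} D(Y)={5} D(V)={2,3,4,6}: W {4,5,6}->{}; Y {5}->{}; V {2,3,4,6}->{}
So after all 4 constraints: D(W) = {}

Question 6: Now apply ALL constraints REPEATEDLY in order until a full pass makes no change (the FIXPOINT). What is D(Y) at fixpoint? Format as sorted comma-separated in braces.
Answer: {}

Derivation:
pass 0 (initial): D(Y)={2,3,5}
pass 1: V {2,3,4,5,6}->{}; W {2,3,4,5,6}->{}; X {3,4,5,6}->{3,4}; Y {2,3,5}->{}
pass 2: X {3,4}->{}
pass 3: no change
Fixpoint after 3 passes: D(Y) = {}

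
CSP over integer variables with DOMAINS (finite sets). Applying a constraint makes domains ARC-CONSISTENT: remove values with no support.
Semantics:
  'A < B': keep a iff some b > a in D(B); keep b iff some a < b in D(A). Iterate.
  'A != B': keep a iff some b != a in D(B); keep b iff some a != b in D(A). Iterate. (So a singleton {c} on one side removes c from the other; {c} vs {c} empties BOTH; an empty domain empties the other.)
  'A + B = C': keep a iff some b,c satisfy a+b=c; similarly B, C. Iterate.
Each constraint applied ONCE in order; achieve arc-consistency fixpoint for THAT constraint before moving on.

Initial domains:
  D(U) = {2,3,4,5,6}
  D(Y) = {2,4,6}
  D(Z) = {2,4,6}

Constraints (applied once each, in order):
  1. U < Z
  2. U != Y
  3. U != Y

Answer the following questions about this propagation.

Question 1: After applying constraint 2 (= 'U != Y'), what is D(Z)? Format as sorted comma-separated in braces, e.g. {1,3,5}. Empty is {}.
Constraint 1 (U < Z) on D(U)={2,3,4,5,6} D(Z)={2,4,6}: U {2,3,4,5,6}->{2,3,4,5}; Z {2,4,6}->{4,6}
Constraint 2 (U != Y) on D(U)={2,3,4,5} D(Y)={2,4,6}: no change
So after constraint 2: D(Z) = {4,6}

Answer: {4,6}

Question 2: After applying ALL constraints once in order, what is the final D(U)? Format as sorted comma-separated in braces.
Answer: {2,3,4,5}

Derivation:
Constraint 1 (U < Z) on D(U)={2,3,4,5,6} D(Z)={2,4,6}: U {2,3,4,5,6}->{2,3,4,5}; Z {2,4,6}->{4,6}
Constraint 2 (U != Y) on D(U)={2,3,4,5} D(Y)={2,4,6}: no change
Constraint 3 (U != Y) on D(U)={2,3,4,5} D(Y)={2,4,6}: no change
So after all 3 constraints: D(U) = {2,3,4,5}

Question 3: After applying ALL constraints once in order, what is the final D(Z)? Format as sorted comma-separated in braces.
Constraint 1 (U < Z) on D(U)={2,3,4,5,6} D(Z)={2,4,6}: U {2,3,4,5,6}->{2,3,4,5}; Z {2,4,6}->{4,6}
Constraint 2 (U != Y) on D(U)={2,3,4,5} D(Y)={2,4,6}: no change
Constraint 3 (U != Y) on D(U)={2,3,4,5} D(Y)={2,4,6}: no change
So after all 3 constraints: D(Z) = {4,6}

Answer: {4,6}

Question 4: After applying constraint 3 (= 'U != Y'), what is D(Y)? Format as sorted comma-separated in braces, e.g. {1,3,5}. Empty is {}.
Constraint 1 (U < Z) on D(U)={2,3,4,5,6} D(Z)={2,4,6}: U {2,3,4,5,6}->{2,3,4,5}; Z {2,4,6}->{4,6}
Constraint 2 (U != Y) on D(U)={2,3,4,5} D(Y)={2,4,6}: no change
Constraint 3 (U != Y) on D(U)={2,3,4,5} D(Y)={2,4,6}: no change
So after constraint 3: D(Y) = {2,4,6}

Answer: {2,4,6}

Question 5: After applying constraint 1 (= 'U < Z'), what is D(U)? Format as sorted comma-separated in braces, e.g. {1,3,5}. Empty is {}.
Answer: {2,3,4,5}

Derivation:
Constraint 1 (U < Z) on D(U)={2,3,4,5,6} D(Z)={2,4,6}: U {2,3,4,5,6}->{2,3,4,5}; Z {2,4,6}->{4,6}
So after constraint 1: D(U) = {2,3,4,5}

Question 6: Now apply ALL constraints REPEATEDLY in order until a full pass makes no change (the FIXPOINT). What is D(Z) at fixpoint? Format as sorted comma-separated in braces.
pass 0 (initial): D(Z)={2,4,6}
pass 1: U {2,3,4,5,6}->{2,3,4,5}; Z {2,4,6}->{4,6}
pass 2: no change
Fixpoint after 2 passes: D(Z) = {4,6}

Answer: {4,6}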